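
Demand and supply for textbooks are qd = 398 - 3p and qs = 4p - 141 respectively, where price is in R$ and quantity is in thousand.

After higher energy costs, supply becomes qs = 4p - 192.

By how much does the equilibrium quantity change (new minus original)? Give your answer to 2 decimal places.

-21.86

Solve the original market: 398 - 3p = 4p - 141, hence p = 77 and q = 167.
With the change applied: demand qd = 398 - 3p, supply qs = 4p - 192.
Setting them equal: 398 - 3p = 4p - 192 → 590 = 7p, so p = 590/7 ≈ 84.2857 and q = 1016/7 ≈ 145.1429.
Δq = 145.1429 − 167 = -21.86.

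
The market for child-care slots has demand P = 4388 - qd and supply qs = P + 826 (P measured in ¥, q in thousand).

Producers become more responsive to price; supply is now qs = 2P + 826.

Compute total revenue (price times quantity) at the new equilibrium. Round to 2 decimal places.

3800258.22

Original equilibrium: 4388 - P = P + 826 gives 3562 = 2P, so P = 1781 and q = 2607.
After the shift, demand is qd = 4388 - P and supply is qs = 2P + 826.
Equate the new curves: 4388 - P = 2P + 826, giving 3562 = 3P, P = 3562/3 ≈ 1187.3333, q = 9602/3 ≈ 3200.6667.
New expenditure = 1187.3333 × 3200.6667 = 3800258.22.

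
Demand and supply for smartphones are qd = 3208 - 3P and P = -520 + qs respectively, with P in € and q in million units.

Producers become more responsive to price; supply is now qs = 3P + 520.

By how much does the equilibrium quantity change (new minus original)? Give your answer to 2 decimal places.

Solve the original market: 3208 - 3P = P + 520, hence P = 672 and q = 1192.
After the shift, demand is qd = 3208 - 3P and supply is qs = 3P + 520.
Setting them equal: 3208 - 3P = 3P + 520 → 2688 = 6P, so P = 448 and q = 1864.
Δq = 1864 − 1192 = +672.00.

+672.00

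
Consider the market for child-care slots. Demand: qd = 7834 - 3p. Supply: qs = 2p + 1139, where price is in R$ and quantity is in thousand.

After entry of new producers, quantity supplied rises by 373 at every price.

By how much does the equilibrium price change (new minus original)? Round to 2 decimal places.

Before the shock: 7834 - 3p = 2p + 1139 ⇒ 6695 = 5p ⇒ p = 1339, q = 3817.
With the change applied: demand qd = 7834 - 3p, supply qs = 2p + 1512.
Clearing the new market: 7834 - 3p = 2p + 1512, so p = 1264.4 and q = 4040.8.
Δp = 1264.4 − 1339 = -74.60.

-74.60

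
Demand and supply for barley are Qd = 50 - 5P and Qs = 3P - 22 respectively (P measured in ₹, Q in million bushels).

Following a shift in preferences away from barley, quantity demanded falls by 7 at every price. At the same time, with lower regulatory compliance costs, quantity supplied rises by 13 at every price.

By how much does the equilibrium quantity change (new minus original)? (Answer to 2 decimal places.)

Solve the original market: 50 - 5P = 3P - 22, hence P = 9 and Q = 5.
After the shift, demand is Qd = 43 - 5P and supply is Qs = 3P - 9.
New equilibrium: 43 - 5P = 3P - 9 ⇒ 52 = 8P ⇒ P = 6.5, Q = 10.5.
ΔQ = 10.5 − 5 = +5.50.

+5.50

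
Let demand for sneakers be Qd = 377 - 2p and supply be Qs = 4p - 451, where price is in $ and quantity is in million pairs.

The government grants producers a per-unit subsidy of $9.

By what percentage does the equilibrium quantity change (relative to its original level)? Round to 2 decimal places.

+11.88

Initially, 377 - 2p = 4p - 451, so 828 = 6p and p = 138, Q = 101.
Since sellers receive the price plus the subsidy, the effective supply curve becomes Qs = 4p - 415.
Clearing the new market: 377 - 2p = 4p - 415, so p = 132 and Q = 113.
%ΔQ = (113 − 101) / 101 × 100 = +11.88%.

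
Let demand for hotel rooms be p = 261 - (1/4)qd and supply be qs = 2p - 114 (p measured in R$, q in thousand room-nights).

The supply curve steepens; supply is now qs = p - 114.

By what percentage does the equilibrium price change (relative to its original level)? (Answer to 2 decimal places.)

+20.00

Initially, 1044 - 4p = 2p - 114, so 1158 = 6p and p = 193, q = 272.
The new curves are qd = 1044 - 4p (demand) and qs = p - 114 (supply).
Clearing the new market: 1044 - 4p = p - 114, so p = 231.6 and q = 117.6.
%Δp = (231.6 − 193) / 193 × 100 = +20.00%.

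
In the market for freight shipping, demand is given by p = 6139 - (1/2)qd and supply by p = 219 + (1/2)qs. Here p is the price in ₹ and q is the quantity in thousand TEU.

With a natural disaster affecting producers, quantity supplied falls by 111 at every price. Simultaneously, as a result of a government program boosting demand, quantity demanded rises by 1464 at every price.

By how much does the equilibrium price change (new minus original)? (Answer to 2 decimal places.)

Solve the original market: 12278 - 2p = 2p - 438, hence p = 3179 and q = 5920.
With the change applied: demand qd = 13742 - 2p, supply qs = 2p - 549.
New equilibrium: 13742 - 2p = 2p - 549 ⇒ 14291 = 4p ⇒ p = 3572.75, q = 6596.5.
Δp = 3572.75 − 3179 = +393.75.

+393.75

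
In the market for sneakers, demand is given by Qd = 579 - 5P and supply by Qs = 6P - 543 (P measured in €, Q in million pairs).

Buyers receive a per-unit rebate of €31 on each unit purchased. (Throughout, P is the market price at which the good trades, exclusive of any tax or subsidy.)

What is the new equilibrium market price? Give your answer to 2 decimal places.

116.09

Original equilibrium: 579 - 5P = 6P - 543 gives 1122 = 11P, so P = 102 and Q = 69.
Since buyers' out-of-pocket price is the market price minus the rebate, the effective demand curve becomes Qd = 734 - 5P.
Setting them equal: 734 - 5P = 6P - 543 → 1277 = 11P, so P = 1277/11 ≈ 116.0909 and Q = 1689/11 ≈ 153.5455.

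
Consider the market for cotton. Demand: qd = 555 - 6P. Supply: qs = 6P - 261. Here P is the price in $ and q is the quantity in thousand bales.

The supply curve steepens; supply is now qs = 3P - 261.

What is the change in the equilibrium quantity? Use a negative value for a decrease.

Before the shock: 555 - 6P = 6P - 261 ⇒ 816 = 12P ⇒ P = 68, q = 147.
The new curves are qd = 555 - 6P (demand) and qs = 3P - 261 (supply).
Clearing the new market: 555 - 6P = 3P - 261, so P = 272/3 ≈ 90.6667 and q = 11.
Δq = 11 − 147 = -136.

-136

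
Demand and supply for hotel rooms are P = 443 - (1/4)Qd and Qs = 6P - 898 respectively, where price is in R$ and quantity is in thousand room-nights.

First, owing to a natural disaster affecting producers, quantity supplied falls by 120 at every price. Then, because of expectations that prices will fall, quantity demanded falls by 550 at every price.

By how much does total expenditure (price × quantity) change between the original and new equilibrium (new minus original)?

Original equilibrium: 1772 - 4P = 6P - 898 gives 2670 = 10P, so P = 267 and Q = 704.
After the shift, demand is Qd = 1222 - 4P and supply is Qs = 6P - 1018.
New equilibrium: 1222 - 4P = 6P - 1018 ⇒ 2240 = 10P ⇒ P = 224, Q = 326.
Expenditure moves from 267×704 = 187968 to 224×326 = 73024; change = -114944.

-114944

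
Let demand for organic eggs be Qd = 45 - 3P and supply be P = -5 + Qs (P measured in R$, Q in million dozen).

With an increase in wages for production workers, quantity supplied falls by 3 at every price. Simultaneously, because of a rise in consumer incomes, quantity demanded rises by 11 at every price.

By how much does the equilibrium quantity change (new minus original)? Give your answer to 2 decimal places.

Before the shock: 45 - 3P = P + 5 ⇒ 40 = 4P ⇒ P = 10, Q = 15.
With the change applied: demand Qd = 56 - 3P, supply Qs = P + 2.
Clearing the new market: 56 - 3P = P + 2, so P = 13.5 and Q = 15.5.
ΔQ = 15.5 − 15 = +0.50.

+0.50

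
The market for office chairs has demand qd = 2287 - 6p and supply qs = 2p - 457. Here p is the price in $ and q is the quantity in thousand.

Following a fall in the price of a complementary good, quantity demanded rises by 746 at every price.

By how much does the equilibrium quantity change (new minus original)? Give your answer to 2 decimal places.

Solve the original market: 2287 - 6p = 2p - 457, hence p = 343 and q = 229.
After the shift, demand is qd = 3033 - 6p and supply is qs = 2p - 457.
Setting them equal: 3033 - 6p = 2p - 457 → 3490 = 8p, so p = 436.25 and q = 415.5.
Δq = 415.5 − 229 = +186.50.

+186.50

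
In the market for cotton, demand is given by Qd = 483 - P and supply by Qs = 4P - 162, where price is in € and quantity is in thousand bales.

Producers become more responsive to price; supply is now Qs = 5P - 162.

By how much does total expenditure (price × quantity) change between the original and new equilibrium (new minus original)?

-5299.75

Original equilibrium: 483 - P = 4P - 162 gives 645 = 5P, so P = 129 and Q = 354.
The shock moves the curves to Qd = 483 - P and Qs = 5P - 162.
Setting them equal: 483 - P = 5P - 162 → 645 = 6P, so P = 107.5 and Q = 375.5.
Expenditure moves from 129×354 = 45666 to 107.5×375.5 = 40366.25; change = -5299.75.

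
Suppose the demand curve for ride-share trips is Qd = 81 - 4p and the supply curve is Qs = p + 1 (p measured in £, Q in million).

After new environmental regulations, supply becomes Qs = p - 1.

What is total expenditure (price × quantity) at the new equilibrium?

252.56

Original equilibrium: 81 - 4p = p + 1 gives 80 = 5p, so p = 16 and Q = 17.
After the shift, demand is Qd = 81 - 4p and supply is Qs = p - 1.
New equilibrium: 81 - 4p = p - 1 ⇒ 82 = 5p ⇒ p = 16.4, Q = 15.4.
New expenditure = 16.4 × 15.4 = 252.56.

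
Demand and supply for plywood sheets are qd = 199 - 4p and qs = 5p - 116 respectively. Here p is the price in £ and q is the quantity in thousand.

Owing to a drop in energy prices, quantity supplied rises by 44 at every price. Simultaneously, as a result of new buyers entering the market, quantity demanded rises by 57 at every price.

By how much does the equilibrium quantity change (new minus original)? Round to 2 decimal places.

Initially, 199 - 4p = 5p - 116, so 315 = 9p and p = 35, q = 59.
The shock moves the curves to qd = 256 - 4p and qs = 5p - 72.
Clearing the new market: 256 - 4p = 5p - 72, so p = 328/9 ≈ 36.4444 and q = 992/9 ≈ 110.2222.
Δq = 110.2222 − 59 = +51.22.

+51.22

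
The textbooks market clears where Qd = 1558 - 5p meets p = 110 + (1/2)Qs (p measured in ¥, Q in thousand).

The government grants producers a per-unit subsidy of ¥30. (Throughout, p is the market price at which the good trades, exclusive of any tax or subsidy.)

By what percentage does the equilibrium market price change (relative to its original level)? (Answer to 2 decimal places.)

-3.37

Before the shock: 1558 - 5p = 2p - 220 ⇒ 1778 = 7p ⇒ p = 254, Q = 288.
Since sellers receive the price plus the subsidy, the effective supply curve becomes Qs = 2p - 160.
Equate the new curves: 1558 - 5p = 2p - 160, giving 1718 = 7p, p = 1718/7 ≈ 245.4286, Q = 2316/7 ≈ 330.8571.
%Δp = (245.4286 − 254) / 254 × 100 = -3.37%.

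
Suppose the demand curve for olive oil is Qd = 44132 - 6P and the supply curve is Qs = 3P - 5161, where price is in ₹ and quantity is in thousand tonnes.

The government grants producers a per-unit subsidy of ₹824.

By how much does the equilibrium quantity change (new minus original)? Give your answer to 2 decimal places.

Initially, 44132 - 6P = 3P - 5161, so 49293 = 9P and P = 5477, Q = 11270.
Since sellers receive the price plus the subsidy, the effective supply curve becomes Qs = 3P - 2689.
Setting them equal: 44132 - 6P = 3P - 2689 → 46821 = 9P, so P = 15607/3 ≈ 5202.3333 and Q = 12918.
ΔQ = 12918 − 11270 = +1648.00.

+1648.00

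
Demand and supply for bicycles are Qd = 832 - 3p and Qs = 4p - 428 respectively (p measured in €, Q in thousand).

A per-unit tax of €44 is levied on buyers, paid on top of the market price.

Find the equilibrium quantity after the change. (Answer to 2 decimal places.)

216.57

Solve the original market: 832 - 3p = 4p - 428, hence p = 180 and Q = 292.
Since buyers pay the price plus the tax, the effective demand curve becomes Qd = 700 - 3p.
Clearing the new market: 700 - 3p = 4p - 428, so p = 1128/7 ≈ 161.1429 and Q = 1516/7 ≈ 216.5714.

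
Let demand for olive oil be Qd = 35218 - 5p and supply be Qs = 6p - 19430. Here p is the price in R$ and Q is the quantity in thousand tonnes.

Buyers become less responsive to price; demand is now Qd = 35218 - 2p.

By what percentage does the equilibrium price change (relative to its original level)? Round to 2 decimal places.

+37.50

Initially, 35218 - 5p = 6p - 19430, so 54648 = 11p and p = 4968, Q = 10378.
The new curves are Qd = 35218 - 2p (demand) and Qs = 6p - 19430 (supply).
Equate the new curves: 35218 - 2p = 6p - 19430, giving 54648 = 8p, p = 6831, Q = 21556.
%Δp = (6831 − 4968) / 4968 × 100 = +37.50%.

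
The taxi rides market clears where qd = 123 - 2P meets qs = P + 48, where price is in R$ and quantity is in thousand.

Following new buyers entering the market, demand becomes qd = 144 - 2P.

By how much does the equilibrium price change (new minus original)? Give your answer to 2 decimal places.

Solve the original market: 123 - 2P = P + 48, hence P = 25 and q = 73.
The new curves are qd = 144 - 2P (demand) and qs = P + 48 (supply).
Clearing the new market: 144 - 2P = P + 48, so P = 32 and q = 80.
ΔP = 32 − 25 = +7.00.

+7.00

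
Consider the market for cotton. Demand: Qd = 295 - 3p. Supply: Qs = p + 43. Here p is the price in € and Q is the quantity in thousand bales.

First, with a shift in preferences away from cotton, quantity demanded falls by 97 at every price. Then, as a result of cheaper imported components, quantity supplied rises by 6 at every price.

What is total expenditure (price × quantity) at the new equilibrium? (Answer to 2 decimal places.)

Solve the original market: 295 - 3p = p + 43, hence p = 63 and Q = 106.
The new curves are Qd = 198 - 3p (demand) and Qs = p + 49 (supply).
Setting them equal: 198 - 3p = p + 49 → 149 = 4p, so p = 37.25 and Q = 86.25.
New expenditure = 37.25 × 86.25 = 3212.81.

3212.81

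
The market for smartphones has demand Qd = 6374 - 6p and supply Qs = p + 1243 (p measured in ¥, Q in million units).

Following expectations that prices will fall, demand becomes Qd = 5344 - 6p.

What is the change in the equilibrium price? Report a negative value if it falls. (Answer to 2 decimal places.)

-147.14

Original equilibrium: 6374 - 6p = p + 1243 gives 5131 = 7p, so p = 733 and Q = 1976.
After the shift, demand is Qd = 5344 - 6p and supply is Qs = p + 1243.
Clearing the new market: 5344 - 6p = p + 1243, so p = 4101/7 ≈ 585.8571 and Q = 12802/7 ≈ 1828.8571.
Δp = 585.8571 − 733 = -147.14.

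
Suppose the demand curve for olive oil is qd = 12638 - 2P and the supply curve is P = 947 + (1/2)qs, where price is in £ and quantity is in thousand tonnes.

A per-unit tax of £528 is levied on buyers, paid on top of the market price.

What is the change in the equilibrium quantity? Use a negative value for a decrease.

-528

Solve the original market: 12638 - 2P = 2P - 1894, hence P = 3633 and q = 5372.
Since buyers pay the price plus the tax, the effective demand curve becomes qd = 11582 - 2P.
Clearing the new market: 11582 - 2P = 2P - 1894, so P = 3369 and q = 4844.
Δq = 4844 − 5372 = -528.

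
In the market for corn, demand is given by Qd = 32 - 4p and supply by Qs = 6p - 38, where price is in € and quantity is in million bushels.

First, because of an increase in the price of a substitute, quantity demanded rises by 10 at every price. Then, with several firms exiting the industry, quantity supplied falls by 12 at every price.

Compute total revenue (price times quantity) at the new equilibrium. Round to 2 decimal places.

47.84

Initially, 32 - 4p = 6p - 38, so 70 = 10p and p = 7, Q = 4.
The shock moves the curves to Qd = 42 - 4p and Qs = 6p - 50.
Equate the new curves: 42 - 4p = 6p - 50, giving 92 = 10p, p = 9.2, Q = 5.2.
New expenditure = 9.2 × 5.2 = 47.84.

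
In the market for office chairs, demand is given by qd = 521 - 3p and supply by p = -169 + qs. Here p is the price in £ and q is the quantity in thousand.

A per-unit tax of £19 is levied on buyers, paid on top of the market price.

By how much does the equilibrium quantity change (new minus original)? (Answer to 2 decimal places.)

Original equilibrium: 521 - 3p = p + 169 gives 352 = 4p, so p = 88 and q = 257.
Since buyers pay the price plus the tax, the effective demand curve becomes qd = 464 - 3p.
Clearing the new market: 464 - 3p = p + 169, so p = 73.75 and q = 242.75.
Δq = 242.75 − 257 = -14.25.

-14.25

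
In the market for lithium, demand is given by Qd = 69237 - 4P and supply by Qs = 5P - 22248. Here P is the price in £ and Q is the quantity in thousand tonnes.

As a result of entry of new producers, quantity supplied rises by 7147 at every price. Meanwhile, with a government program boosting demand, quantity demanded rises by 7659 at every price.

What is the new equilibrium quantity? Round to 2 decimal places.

Solve the original market: 69237 - 4P = 5P - 22248, hence P = 10165 and Q = 28577.
After the shift, demand is Qd = 76896 - 4P and supply is Qs = 5P - 15101.
Setting them equal: 76896 - 4P = 5P - 15101 → 91997 = 9P, so P = 91997/9 ≈ 10221.8889 and Q = 324076/9 ≈ 36008.4444.

36008.44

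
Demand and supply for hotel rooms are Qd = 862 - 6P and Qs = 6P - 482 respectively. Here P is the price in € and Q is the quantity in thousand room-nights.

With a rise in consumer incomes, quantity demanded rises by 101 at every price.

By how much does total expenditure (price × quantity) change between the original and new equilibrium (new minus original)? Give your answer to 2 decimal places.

+7680.21

Initially, 862 - 6P = 6P - 482, so 1344 = 12P and P = 112, Q = 190.
With the change applied: demand Qd = 963 - 6P, supply Qs = 6P - 482.
New equilibrium: 963 - 6P = 6P - 482 ⇒ 1445 = 12P ⇒ P = 1445/12 ≈ 120.4167, Q = 240.5.
Expenditure moves from 112×190 = 21280 to 120.4167×240.5 = 28960.2083; change = +7680.21.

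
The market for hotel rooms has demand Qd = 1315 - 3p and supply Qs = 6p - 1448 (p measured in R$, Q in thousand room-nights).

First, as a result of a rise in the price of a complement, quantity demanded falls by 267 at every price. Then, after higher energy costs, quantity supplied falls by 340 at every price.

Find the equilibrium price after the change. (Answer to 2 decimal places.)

315.11

Solve the original market: 1315 - 3p = 6p - 1448, hence p = 307 and Q = 394.
After the shift, demand is Qd = 1048 - 3p and supply is Qs = 6p - 1788.
Clearing the new market: 1048 - 3p = 6p - 1788, so p = 2836/9 ≈ 315.1111 and Q = 308/3 ≈ 102.6667.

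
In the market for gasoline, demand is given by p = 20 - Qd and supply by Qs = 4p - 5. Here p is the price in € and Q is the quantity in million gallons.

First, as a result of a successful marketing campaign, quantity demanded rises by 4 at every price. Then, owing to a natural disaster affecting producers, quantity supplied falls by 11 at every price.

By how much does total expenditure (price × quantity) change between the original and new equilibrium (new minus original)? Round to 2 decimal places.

Original equilibrium: 20 - p = 4p - 5 gives 25 = 5p, so p = 5 and Q = 15.
The new curves are Qd = 24 - p (demand) and Qs = 4p - 16 (supply).
Setting them equal: 24 - p = 4p - 16 → 40 = 5p, so p = 8 and Q = 16.
Expenditure moves from 5×15 = 75 to 8×16 = 128; change = +53.00.

+53.00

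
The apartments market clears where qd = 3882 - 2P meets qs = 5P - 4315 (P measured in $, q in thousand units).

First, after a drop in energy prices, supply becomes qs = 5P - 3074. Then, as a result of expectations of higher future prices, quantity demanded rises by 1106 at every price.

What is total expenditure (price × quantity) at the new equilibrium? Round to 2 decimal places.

Original equilibrium: 3882 - 2P = 5P - 4315 gives 8197 = 7P, so P = 1171 and q = 1540.
With the change applied: demand qd = 4988 - 2P, supply qs = 5P - 3074.
New equilibrium: 4988 - 2P = 5P - 3074 ⇒ 8062 = 7P ⇒ P = 8062/7 ≈ 1151.7143, q = 18792/7 ≈ 2684.5714.
New expenditure = 1151.7143 × 2684.5714 = 3091859.27.

3091859.27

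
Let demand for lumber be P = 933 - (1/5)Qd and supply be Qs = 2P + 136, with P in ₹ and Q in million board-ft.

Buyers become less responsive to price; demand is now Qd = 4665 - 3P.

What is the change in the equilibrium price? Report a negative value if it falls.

Initially, 4665 - 5P = 2P + 136, so 4529 = 7P and P = 647, Q = 1430.
The shock moves the curves to Qd = 4665 - 3P and Qs = 2P + 136.
Clearing the new market: 4665 - 3P = 2P + 136, so P = 905.8 and Q = 1947.6.
ΔP = 905.8 − 647 = +258.8.

+258.8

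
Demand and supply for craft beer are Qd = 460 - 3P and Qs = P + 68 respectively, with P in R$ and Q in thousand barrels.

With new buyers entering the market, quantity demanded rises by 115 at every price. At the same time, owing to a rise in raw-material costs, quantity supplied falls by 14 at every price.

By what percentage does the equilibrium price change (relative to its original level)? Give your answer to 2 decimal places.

+32.91

Initially, 460 - 3P = P + 68, so 392 = 4P and P = 98, Q = 166.
With the change applied: demand Qd = 575 - 3P, supply Qs = P + 54.
Equate the new curves: 575 - 3P = P + 54, giving 521 = 4P, P = 130.25, Q = 184.25.
%ΔP = (130.25 − 98) / 98 × 100 = +32.91%.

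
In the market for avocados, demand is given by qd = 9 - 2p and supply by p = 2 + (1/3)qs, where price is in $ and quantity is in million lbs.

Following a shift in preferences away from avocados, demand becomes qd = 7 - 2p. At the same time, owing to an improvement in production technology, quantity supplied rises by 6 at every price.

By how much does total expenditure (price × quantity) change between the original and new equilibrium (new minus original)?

Solve the original market: 9 - 2p = 3p - 6, hence p = 3 and q = 3.
With the change applied: demand qd = 7 - 2p, supply qs = 3p.
Setting them equal: 7 - 2p = 3p → 7 = 5p, so p = 1.4 and q = 4.2.
Expenditure moves from 3×3 = 9 to 1.4×4.2 = 5.88; change = -3.12.

-3.12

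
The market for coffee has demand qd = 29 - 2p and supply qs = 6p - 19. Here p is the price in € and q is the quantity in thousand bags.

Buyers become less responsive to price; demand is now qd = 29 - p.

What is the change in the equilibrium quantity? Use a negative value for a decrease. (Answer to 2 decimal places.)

+5.14

Before the shock: 29 - 2p = 6p - 19 ⇒ 48 = 8p ⇒ p = 6, q = 17.
The new curves are qd = 29 - p (demand) and qs = 6p - 19 (supply).
Equate the new curves: 29 - p = 6p - 19, giving 48 = 7p, p = 48/7 ≈ 6.8571, q = 155/7 ≈ 22.1429.
Δq = 22.1429 − 17 = +5.14.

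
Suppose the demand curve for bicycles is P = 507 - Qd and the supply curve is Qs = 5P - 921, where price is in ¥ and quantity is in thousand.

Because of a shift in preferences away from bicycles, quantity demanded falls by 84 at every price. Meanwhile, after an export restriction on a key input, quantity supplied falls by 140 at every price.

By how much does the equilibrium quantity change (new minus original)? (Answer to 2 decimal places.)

-93.33

Original equilibrium: 507 - P = 5P - 921 gives 1428 = 6P, so P = 238 and Q = 269.
The new curves are Qd = 423 - P (demand) and Qs = 5P - 1061 (supply).
Clearing the new market: 423 - P = 5P - 1061, so P = 742/3 ≈ 247.3333 and Q = 527/3 ≈ 175.6667.
ΔQ = 175.6667 − 269 = -93.33.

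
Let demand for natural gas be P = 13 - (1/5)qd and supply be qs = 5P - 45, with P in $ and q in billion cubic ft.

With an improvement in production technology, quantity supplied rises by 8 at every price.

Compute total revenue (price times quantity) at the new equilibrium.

142.8

Solve the original market: 65 - 5P = 5P - 45, hence P = 11 and q = 10.
After the shift, demand is qd = 65 - 5P and supply is qs = 5P - 37.
Equate the new curves: 65 - 5P = 5P - 37, giving 102 = 10P, P = 10.2, q = 14.
New expenditure = 10.2 × 14 = 142.8.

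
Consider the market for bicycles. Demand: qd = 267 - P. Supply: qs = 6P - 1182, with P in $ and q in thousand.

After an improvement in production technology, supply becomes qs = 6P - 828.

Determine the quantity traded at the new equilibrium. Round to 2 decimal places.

Initially, 267 - P = 6P - 1182, so 1449 = 7P and P = 207, q = 60.
With the change applied: demand qd = 267 - P, supply qs = 6P - 828.
Setting them equal: 267 - P = 6P - 828 → 1095 = 7P, so P = 1095/7 ≈ 156.4286 and q = 774/7 ≈ 110.5714.

110.57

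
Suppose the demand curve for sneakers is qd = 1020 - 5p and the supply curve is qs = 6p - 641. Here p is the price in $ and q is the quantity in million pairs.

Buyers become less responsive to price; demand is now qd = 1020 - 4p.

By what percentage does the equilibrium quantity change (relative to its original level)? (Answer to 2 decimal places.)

+34.19

Solve the original market: 1020 - 5p = 6p - 641, hence p = 151 and q = 265.
With the change applied: demand qd = 1020 - 4p, supply qs = 6p - 641.
New equilibrium: 1020 - 4p = 6p - 641 ⇒ 1661 = 10p ⇒ p = 166.1, q = 355.6.
%Δq = (355.6 − 265) / 265 × 100 = +34.19%.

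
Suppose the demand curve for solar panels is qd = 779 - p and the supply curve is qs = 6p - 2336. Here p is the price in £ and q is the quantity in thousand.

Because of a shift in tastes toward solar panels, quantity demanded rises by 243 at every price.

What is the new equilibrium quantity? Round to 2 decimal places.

Before the shock: 779 - p = 6p - 2336 ⇒ 3115 = 7p ⇒ p = 445, q = 334.
The new curves are qd = 1022 - p (demand) and qs = 6p - 2336 (supply).
Clearing the new market: 1022 - p = 6p - 2336, so p = 3358/7 ≈ 479.7143 and q = 3796/7 ≈ 542.2857.

542.29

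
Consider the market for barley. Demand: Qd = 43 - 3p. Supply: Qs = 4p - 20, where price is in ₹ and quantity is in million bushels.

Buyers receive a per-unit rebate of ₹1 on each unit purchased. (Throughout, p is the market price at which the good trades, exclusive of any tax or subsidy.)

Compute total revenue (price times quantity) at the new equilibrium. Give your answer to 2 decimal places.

Initially, 43 - 3p = 4p - 20, so 63 = 7p and p = 9, Q = 16.
Since buyers' out-of-pocket price is the market price minus the rebate, the effective demand curve becomes Qd = 46 - 3p.
New equilibrium: 46 - 3p = 4p - 20 ⇒ 66 = 7p ⇒ p = 66/7 ≈ 9.4286, Q = 124/7 ≈ 17.7143.
New expenditure = 9.4286 × 17.7143 = 167.02.

167.02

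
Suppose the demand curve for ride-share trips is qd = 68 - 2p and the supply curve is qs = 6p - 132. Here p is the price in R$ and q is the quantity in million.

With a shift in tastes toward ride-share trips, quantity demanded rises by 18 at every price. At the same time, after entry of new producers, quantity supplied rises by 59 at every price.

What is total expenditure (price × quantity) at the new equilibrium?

Before the shock: 68 - 2p = 6p - 132 ⇒ 200 = 8p ⇒ p = 25, q = 18.
The new curves are qd = 86 - 2p (demand) and qs = 6p - 73 (supply).
Setting them equal: 86 - 2p = 6p - 73 → 159 = 8p, so p = 19.875 and q = 46.25.
New expenditure = 19.875 × 46.25 = 919.21875.

919.21875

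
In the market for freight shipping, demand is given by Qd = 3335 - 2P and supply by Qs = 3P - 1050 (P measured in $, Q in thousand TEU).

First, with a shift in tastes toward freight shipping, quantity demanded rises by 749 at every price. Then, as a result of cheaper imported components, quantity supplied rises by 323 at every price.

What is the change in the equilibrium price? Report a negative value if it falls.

Solve the original market: 3335 - 2P = 3P - 1050, hence P = 877 and Q = 1581.
After the shift, demand is Qd = 4084 - 2P and supply is Qs = 3P - 727.
New equilibrium: 4084 - 2P = 3P - 727 ⇒ 4811 = 5P ⇒ P = 962.2, Q = 2159.6.
ΔP = 962.2 − 877 = +85.2.

+85.2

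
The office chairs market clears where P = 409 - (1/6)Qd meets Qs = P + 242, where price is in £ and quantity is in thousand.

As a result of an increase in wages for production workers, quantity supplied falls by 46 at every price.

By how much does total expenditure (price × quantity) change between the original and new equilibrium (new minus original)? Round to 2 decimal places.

-9051.67

Initially, 2454 - 6P = P + 242, so 2212 = 7P and P = 316, Q = 558.
The new curves are Qd = 2454 - 6P (demand) and Qs = P + 196 (supply).
Clearing the new market: 2454 - 6P = P + 196, so P = 2258/7 ≈ 322.5714 and Q = 3630/7 ≈ 518.5714.
Expenditure moves from 316×558 = 176328 to 322.5714×518.5714 = 167276.3265; change = -9051.67.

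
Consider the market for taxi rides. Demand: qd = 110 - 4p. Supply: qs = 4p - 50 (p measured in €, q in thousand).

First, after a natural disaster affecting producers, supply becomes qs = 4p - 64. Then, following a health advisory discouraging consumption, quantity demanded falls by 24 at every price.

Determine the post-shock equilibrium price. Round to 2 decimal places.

Solve the original market: 110 - 4p = 4p - 50, hence p = 20 and q = 30.
The shock moves the curves to qd = 86 - 4p and qs = 4p - 64.
New equilibrium: 86 - 4p = 4p - 64 ⇒ 150 = 8p ⇒ p = 18.75, q = 11.

18.75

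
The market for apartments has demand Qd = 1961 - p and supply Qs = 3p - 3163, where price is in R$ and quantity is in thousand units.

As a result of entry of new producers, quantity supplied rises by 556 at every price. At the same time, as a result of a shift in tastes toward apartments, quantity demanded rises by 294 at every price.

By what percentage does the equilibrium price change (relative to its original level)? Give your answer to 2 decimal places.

-5.11

Before the shock: 1961 - p = 3p - 3163 ⇒ 5124 = 4p ⇒ p = 1281, Q = 680.
The shock moves the curves to Qd = 2255 - p and Qs = 3p - 2607.
Equate the new curves: 2255 - p = 3p - 2607, giving 4862 = 4p, p = 1215.5, Q = 1039.5.
%Δp = (1215.5 − 1281) / 1281 × 100 = -5.11%.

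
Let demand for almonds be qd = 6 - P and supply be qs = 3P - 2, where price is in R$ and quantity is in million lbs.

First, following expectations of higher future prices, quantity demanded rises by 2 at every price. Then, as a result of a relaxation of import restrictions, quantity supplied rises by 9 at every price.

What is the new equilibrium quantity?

Initially, 6 - P = 3P - 2, so 8 = 4P and P = 2, q = 4.
The shock moves the curves to qd = 8 - P and qs = 3P + 7.
Equate the new curves: 8 - P = 3P + 7, giving 1 = 4P, P = 0.25, q = 7.75.

7.75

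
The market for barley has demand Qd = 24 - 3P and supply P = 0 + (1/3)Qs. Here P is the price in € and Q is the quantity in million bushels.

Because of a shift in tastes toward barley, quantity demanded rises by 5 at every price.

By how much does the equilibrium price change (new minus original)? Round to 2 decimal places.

+0.83

Original equilibrium: 24 - 3P = 3P gives 24 = 6P, so P = 4 and Q = 12.
The shock moves the curves to Qd = 29 - 3P and Qs = 3P.
Clearing the new market: 29 - 3P = 3P, so P = 29/6 ≈ 4.8333 and Q = 14.5.
ΔP = 4.8333 − 4 = +0.83.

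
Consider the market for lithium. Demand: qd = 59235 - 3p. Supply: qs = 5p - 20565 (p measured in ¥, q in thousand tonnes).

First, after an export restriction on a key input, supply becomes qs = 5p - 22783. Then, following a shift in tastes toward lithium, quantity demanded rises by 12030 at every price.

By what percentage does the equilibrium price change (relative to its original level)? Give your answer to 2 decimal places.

Solve the original market: 59235 - 3p = 5p - 20565, hence p = 9975 and q = 29310.
After the shift, demand is qd = 71265 - 3p and supply is qs = 5p - 22783.
Clearing the new market: 71265 - 3p = 5p - 22783, so p = 11756 and q = 35997.
%Δp = (11756 − 9975) / 9975 × 100 = +17.85%.

+17.85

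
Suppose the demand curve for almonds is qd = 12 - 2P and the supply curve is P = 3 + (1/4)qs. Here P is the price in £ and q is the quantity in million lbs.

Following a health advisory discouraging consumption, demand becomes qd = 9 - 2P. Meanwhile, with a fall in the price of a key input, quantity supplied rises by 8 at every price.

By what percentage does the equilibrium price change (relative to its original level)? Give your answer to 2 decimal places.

-45.83

Initially, 12 - 2P = 4P - 12, so 24 = 6P and P = 4, q = 4.
The shock moves the curves to qd = 9 - 2P and qs = 4P - 4.
Setting them equal: 9 - 2P = 4P - 4 → 13 = 6P, so P = 13/6 ≈ 2.1667 and q = 14/3 ≈ 4.6667.
%ΔP = (2.1667 − 4) / 4 × 100 = -45.83%.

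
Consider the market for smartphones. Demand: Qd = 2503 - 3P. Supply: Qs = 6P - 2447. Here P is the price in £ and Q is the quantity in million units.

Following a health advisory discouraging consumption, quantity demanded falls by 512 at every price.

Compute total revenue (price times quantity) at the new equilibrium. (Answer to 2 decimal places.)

252308.52

Before the shock: 2503 - 3P = 6P - 2447 ⇒ 4950 = 9P ⇒ P = 550, Q = 853.
The new curves are Qd = 1991 - 3P (demand) and Qs = 6P - 2447 (supply).
Setting them equal: 1991 - 3P = 6P - 2447 → 4438 = 9P, so P = 4438/9 ≈ 493.1111 and Q = 1535/3 ≈ 511.6667.
New expenditure = 493.1111 × 511.6667 = 252308.52.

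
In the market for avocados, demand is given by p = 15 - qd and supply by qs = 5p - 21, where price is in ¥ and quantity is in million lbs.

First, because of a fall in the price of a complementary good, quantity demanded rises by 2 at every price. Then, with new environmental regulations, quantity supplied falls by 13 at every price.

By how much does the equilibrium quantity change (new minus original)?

Solve the original market: 15 - p = 5p - 21, hence p = 6 and q = 9.
The new curves are qd = 17 - p (demand) and qs = 5p - 34 (supply).
Clearing the new market: 17 - p = 5p - 34, so p = 8.5 and q = 8.5.
Δq = 8.5 − 9 = -0.5.

-0.5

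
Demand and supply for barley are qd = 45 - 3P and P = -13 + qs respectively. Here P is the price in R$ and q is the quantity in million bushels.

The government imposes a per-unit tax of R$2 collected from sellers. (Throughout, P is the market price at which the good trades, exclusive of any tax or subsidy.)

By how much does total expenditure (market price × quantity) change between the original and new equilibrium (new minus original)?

-2.25

Solve the original market: 45 - 3P = P + 13, hence P = 8 and q = 21.
Since sellers keep the price net of the tax, the effective supply curve becomes qs = P + 11.
New equilibrium: 45 - 3P = P + 11 ⇒ 34 = 4P ⇒ P = 8.5, q = 19.5.
Expenditure moves from 8×21 = 168 to 8.5×19.5 = 165.75; change = -2.25.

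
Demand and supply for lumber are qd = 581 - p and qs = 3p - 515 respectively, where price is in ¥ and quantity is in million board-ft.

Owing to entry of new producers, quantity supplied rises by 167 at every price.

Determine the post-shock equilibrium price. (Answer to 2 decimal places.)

Initially, 581 - p = 3p - 515, so 1096 = 4p and p = 274, q = 307.
After the shift, demand is qd = 581 - p and supply is qs = 3p - 348.
Equate the new curves: 581 - p = 3p - 348, giving 929 = 4p, p = 232.25, q = 348.75.

232.25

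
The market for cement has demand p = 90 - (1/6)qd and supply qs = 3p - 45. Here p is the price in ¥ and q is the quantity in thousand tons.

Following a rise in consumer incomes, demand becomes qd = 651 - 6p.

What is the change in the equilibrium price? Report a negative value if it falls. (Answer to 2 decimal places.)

+12.33

Initially, 540 - 6p = 3p - 45, so 585 = 9p and p = 65, q = 150.
The shock moves the curves to qd = 651 - 6p and qs = 3p - 45.
Setting them equal: 651 - 6p = 3p - 45 → 696 = 9p, so p = 232/3 ≈ 77.3333 and q = 187.
Δp = 77.3333 − 65 = +12.33.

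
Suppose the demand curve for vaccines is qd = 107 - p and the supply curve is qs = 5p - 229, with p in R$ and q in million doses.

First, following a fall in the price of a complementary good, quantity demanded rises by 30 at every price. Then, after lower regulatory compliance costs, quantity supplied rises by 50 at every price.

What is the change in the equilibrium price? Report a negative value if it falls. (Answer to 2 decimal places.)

-3.33

Before the shock: 107 - p = 5p - 229 ⇒ 336 = 6p ⇒ p = 56, q = 51.
With the change applied: demand qd = 137 - p, supply qs = 5p - 179.
Setting them equal: 137 - p = 5p - 179 → 316 = 6p, so p = 158/3 ≈ 52.6667 and q = 253/3 ≈ 84.3333.
Δp = 52.6667 − 56 = -3.33.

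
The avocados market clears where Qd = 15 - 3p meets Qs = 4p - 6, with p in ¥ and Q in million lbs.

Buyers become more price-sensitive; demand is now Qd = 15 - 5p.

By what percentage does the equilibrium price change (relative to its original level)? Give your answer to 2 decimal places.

Before the shock: 15 - 3p = 4p - 6 ⇒ 21 = 7p ⇒ p = 3, Q = 6.
The new curves are Qd = 15 - 5p (demand) and Qs = 4p - 6 (supply).
Equate the new curves: 15 - 5p = 4p - 6, giving 21 = 9p, p = 7/3 ≈ 2.3333, Q = 10/3 ≈ 3.3333.
%Δp = (2.3333 − 3) / 3 × 100 = -22.22%.

-22.22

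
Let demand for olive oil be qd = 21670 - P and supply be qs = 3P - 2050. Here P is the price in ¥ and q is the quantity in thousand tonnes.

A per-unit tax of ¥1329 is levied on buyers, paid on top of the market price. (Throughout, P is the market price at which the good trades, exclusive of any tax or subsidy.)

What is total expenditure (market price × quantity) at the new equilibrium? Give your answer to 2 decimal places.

82529027.69

Initially, 21670 - P = 3P - 2050, so 23720 = 4P and P = 5930, q = 15740.
Since buyers pay the price plus the tax, the effective demand curve becomes qd = 20341 - P.
New equilibrium: 20341 - P = 3P - 2050 ⇒ 22391 = 4P ⇒ P = 5597.75, q = 14743.25.
New expenditure = 5597.75 × 14743.25 = 82529027.69.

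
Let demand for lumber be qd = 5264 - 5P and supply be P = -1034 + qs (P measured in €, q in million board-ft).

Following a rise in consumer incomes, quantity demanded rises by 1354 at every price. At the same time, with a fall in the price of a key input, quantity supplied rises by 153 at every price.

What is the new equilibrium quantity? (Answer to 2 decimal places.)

2092.17

Initially, 5264 - 5P = P + 1034, so 4230 = 6P and P = 705, q = 1739.
With the change applied: demand qd = 6618 - 5P, supply qs = P + 1187.
New equilibrium: 6618 - 5P = P + 1187 ⇒ 5431 = 6P ⇒ P = 5431/6 ≈ 905.1667, q = 12553/6 ≈ 2092.1667.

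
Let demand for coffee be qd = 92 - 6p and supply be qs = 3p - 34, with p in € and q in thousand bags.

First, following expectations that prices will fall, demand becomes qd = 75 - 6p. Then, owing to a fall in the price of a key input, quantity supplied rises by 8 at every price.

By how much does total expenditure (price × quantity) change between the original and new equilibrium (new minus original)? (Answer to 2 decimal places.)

Before the shock: 92 - 6p = 3p - 34 ⇒ 126 = 9p ⇒ p = 14, q = 8.
With the change applied: demand qd = 75 - 6p, supply qs = 3p - 26.
New equilibrium: 75 - 6p = 3p - 26 ⇒ 101 = 9p ⇒ p = 101/9 ≈ 11.2222, q = 23/3 ≈ 7.6667.
Expenditure moves from 14×8 = 112 to 11.2222×7.6667 = 86.0370; change = -25.96.

-25.96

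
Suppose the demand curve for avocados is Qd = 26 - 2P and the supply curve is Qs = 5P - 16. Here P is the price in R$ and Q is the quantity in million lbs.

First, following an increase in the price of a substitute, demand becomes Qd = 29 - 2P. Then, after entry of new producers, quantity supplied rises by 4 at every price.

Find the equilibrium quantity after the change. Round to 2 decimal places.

17.29

Initially, 26 - 2P = 5P - 16, so 42 = 7P and P = 6, Q = 14.
With the change applied: demand Qd = 29 - 2P, supply Qs = 5P - 12.
Setting them equal: 29 - 2P = 5P - 12 → 41 = 7P, so P = 41/7 ≈ 5.8571 and Q = 121/7 ≈ 17.2857.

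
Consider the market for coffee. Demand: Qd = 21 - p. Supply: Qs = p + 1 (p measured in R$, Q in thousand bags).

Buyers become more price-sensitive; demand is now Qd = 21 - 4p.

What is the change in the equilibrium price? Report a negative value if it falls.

Before the shock: 21 - p = p + 1 ⇒ 20 = 2p ⇒ p = 10, Q = 11.
The new curves are Qd = 21 - 4p (demand) and Qs = p + 1 (supply).
Setting them equal: 21 - 4p = p + 1 → 20 = 5p, so p = 4 and Q = 5.
Δp = 4 − 10 = -6.

-6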